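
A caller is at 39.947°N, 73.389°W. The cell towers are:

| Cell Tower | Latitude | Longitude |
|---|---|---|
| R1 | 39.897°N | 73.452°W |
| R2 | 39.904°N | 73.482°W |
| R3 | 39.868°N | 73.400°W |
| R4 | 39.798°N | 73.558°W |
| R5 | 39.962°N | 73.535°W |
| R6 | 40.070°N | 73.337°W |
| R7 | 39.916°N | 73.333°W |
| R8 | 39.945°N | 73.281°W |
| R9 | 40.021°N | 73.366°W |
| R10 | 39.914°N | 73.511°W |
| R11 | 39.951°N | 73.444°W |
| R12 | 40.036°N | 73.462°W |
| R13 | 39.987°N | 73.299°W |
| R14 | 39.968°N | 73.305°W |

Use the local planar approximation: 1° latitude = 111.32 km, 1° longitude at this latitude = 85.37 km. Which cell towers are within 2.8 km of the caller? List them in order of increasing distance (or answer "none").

Distances from 39.947°N, 73.389°W:
R1: 7.740 km
R2: 9.271 km
R3: 8.844 km
R4: 21.983 km
R5: 12.575 km
R6: 14.394 km
R7: 5.896 km
R8: 9.223 km
R9: 8.468 km
R10: 11.044 km
R11: 4.716 km
R12: 11.705 km
R13: 8.880 km
R14: 7.543 km
Threshold 2.8 km: none within range.

none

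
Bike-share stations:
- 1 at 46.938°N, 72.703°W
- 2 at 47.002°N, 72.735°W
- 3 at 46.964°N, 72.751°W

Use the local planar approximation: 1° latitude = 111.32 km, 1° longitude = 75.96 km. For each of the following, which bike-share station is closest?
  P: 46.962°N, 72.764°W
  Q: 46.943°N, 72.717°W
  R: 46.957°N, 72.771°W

P→3; Q→1; R→3

P at 46.962°N, 72.764°W:
  1: √((-0.024·111.32)² + (0.061·75.96)²) = √(7.13787 + 21.46988) = 5.349 km
  2: √((0.040·111.32)² + (0.029·75.96)²) = √(19.82743 + 4.85250) = 4.968 km
  3: √((0.002·111.32)² + (0.013·75.96)²) = √(0.04957 + 0.97512) = 1.012 km
  → nearest: 3 (1.012 km)
Q at 46.943°N, 72.717°W:
  1: √((-0.005·111.32)² + (0.014·75.96)²) = √(0.30980 + 1.13090) = 1.200 km
  2: √((0.059·111.32)² + (-0.018·75.96)²) = √(43.13705 + 1.86945) = 6.709 km
  3: √((0.021·111.32)² + (-0.034·75.96)²) = √(5.46493 + 6.67003) = 3.484 km
  → nearest: 1 (1.200 km)
R at 46.957°N, 72.771°W:
  1: √((-0.019·111.32)² + (0.068·75.96)²) = √(4.47356 + 26.68012) = 5.582 km
  2: √((0.045·111.32)² + (0.036·75.96)²) = √(25.09409 + 7.47782) = 5.707 km
  3: √((0.007·111.32)² + (0.020·75.96)²) = √(0.60721 + 2.30797) = 1.707 km
  → nearest: 3 (1.707 km)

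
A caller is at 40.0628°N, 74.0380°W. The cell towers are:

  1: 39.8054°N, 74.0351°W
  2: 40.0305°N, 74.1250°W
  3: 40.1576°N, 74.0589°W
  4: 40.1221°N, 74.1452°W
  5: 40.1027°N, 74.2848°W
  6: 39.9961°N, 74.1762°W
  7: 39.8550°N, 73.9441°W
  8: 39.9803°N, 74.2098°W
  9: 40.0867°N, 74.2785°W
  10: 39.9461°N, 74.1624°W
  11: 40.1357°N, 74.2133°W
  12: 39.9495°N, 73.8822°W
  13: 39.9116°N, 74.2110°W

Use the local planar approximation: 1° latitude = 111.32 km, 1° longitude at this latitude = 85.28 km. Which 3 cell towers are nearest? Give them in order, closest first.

2, 3, 4

Distances from 40.0628°N, 74.0380°W:
1: √((-0.2574·111.32)² + (0.0029·85.28)²) = √(821.038421 + 0.061163) = 28.6548 km
2: √((-0.0323·111.32)² + (-0.0870·85.28)²) = √(12.928598 + 55.046903) = 8.2447 km
3: √((0.0948·111.32)² + (-0.0209·85.28)²) = √(111.368679 + 3.176779) = 10.7026 km
4: √((0.0593·111.32)² + (-0.1072·85.28)²) = √(43.576845 + 83.576457) = 11.2762 km
5: √((0.0399·111.32)² + (-0.2468·85.28)²) = √(19.728415 + 442.980587) = 21.5107 km
6: √((-0.0667·111.32)² + (-0.1382·85.28)²) = √(55.131278 + 138.902630) = 13.9296 km
7: √((-0.2078·111.32)² + (0.0939·85.28)²) = √(535.103118 + 64.124733) = 24.4791 km
8: √((-0.0825·111.32)² + (-0.1718·85.28)²) = √(84.344019 + 214.654848) = 17.2916 km
9: √((0.0239·111.32)² + (-0.2405·85.28)²) = √(7.078516 + 420.653537) = 20.6817 km
10: √((-0.1167·111.32)² + (-0.1244·85.28)²) = √(168.767224 + 112.547316) = 16.7724 km
11: √((0.0729·111.32)² + (-0.1753·85.28)²) = √(65.856925 + 223.490062) = 17.0102 km
12: √((-0.1133·111.32)² + (0.1558·85.28)²) = √(159.076569 + 176.534377) = 18.3197 km
13: √((-0.1512·111.32)² + (-0.1730·85.28)²) = √(283.302220 + 217.663992) = 22.3823 km
Sorted: 2 (8.2447 km) < 3 (10.7026 km) < 4 (11.2762 km) < 6 (13.9296 km) < 10 (16.7724 km) < …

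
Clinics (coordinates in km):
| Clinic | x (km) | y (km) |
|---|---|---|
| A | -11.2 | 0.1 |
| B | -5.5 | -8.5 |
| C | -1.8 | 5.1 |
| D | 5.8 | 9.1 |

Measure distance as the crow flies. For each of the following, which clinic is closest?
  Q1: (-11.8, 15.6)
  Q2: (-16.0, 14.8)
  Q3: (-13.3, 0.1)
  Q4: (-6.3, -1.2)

Q1→C; Q2→A; Q3→A; Q4→A

Q1 at (-11.8, 15.6):
  A: √((0.6)² + (-15.5)²) = √(0.3600 + 240.2500) = 15.51 km
  B: √((6.3)² + (-24.1)²) = √(39.6900 + 580.8100) = 24.91 km
  C: √((10.0)² + (-10.5)²) = √(100.0000 + 110.2500) = 14.50 km
  D: √((17.6)² + (-6.5)²) = √(309.7600 + 42.2500) = 18.76 km
  → nearest: C (14.50 km)
Q2 at (-16.0, 14.8):
  A: √((4.8)² + (-14.7)²) = √(23.0400 + 216.0900) = 15.46 km
  B: √((10.5)² + (-23.3)²) = √(110.2500 + 542.8900) = 25.56 km
  C: √((14.2)² + (-9.7)²) = √(201.6400 + 94.0900) = 17.20 km
  D: √((21.8)² + (-5.7)²) = √(475.2400 + 32.4900) = 22.53 km
  → nearest: A (15.46 km)
Q3 at (-13.3, 0.1):
  A: √((2.1)² + (0.0)²) = √(4.4100 + 0.0000) = 2.10 km
  B: √((7.8)² + (-8.6)²) = √(60.8400 + 73.9600) = 11.61 km
  C: √((11.5)² + (5.0)²) = √(132.2500 + 25.0000) = 12.54 km
  D: √((19.1)² + (9.0)²) = √(364.8100 + 81.0000) = 21.11 km
  → nearest: A (2.10 km)
Q4 at (-6.3, -1.2):
  A: √((-4.9)² + (1.3)²) = √(24.0100 + 1.6900) = 5.07 km
  B: √((0.8)² + (-7.3)²) = √(0.6400 + 53.2900) = 7.34 km
  C: √((4.5)² + (6.3)²) = √(20.2500 + 39.6900) = 7.74 km
  D: √((12.1)² + (10.3)²) = √(146.4100 + 106.0900) = 15.89 km
  → nearest: A (5.07 km)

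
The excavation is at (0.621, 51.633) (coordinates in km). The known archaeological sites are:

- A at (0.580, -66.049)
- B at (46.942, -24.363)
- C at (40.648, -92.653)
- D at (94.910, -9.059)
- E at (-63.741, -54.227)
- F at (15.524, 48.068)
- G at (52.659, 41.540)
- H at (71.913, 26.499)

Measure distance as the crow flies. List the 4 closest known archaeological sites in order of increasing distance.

Distances from (0.621, 51.633):
A: 117.682 km
B: 89.000 km
C: 149.735 km
D: 112.134 km
E: 123.890 km
F: 15.323 km
G: 53.008 km
H: 75.593 km
Sorted: F (15.323 km) < G (53.008 km) < H (75.593 km) < B (89.000 km) < D (112.134 km) < A (117.682 km) < …

F, G, H, B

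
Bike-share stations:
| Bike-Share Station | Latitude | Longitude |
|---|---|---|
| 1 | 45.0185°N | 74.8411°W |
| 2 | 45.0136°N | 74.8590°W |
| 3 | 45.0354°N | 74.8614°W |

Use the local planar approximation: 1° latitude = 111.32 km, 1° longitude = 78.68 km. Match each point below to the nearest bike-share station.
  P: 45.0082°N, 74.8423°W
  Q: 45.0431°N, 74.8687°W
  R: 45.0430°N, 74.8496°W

P at 45.0082°N, 74.8423°W:
  1: √((0.0103·111.32)² + (0.0012·78.68)²) = √(1.314682 + 0.008914) = 1.1505 km
  2: √((0.0054·111.32)² + (-0.0167·78.68)²) = √(0.361355 + 1.726480) = 1.4449 km
  3: √((0.0272·111.32)² + (-0.0191·78.68)²) = √(9.168203 + 2.258372) = 3.3803 km
  → nearest: 1 (1.1505 km)
Q at 45.0431°N, 74.8687°W:
  1: √((-0.0246·111.32)² + (0.0276·78.68)²) = √(7.499229 + 4.715708) = 3.4950 km
  2: √((-0.0295·111.32)² + (0.0097·78.68)²) = √(10.784262 + 0.582468) = 3.3715 km
  3: √((-0.0077·111.32)² + (0.0073·78.68)²) = √(0.734730 + 0.329894) = 1.0318 km
  → nearest: 3 (1.0318 km)
R at 45.0430°N, 74.8496°W:
  1: √((-0.0245·111.32)² + (0.0085·78.68)²) = √(7.438383 + 0.447267) = 2.8081 km
  2: √((-0.0294·111.32)² + (-0.0094·78.68)²) = √(10.711272 + 0.546996) = 3.3553 km
  3: √((-0.0076·111.32)² + (-0.0118·78.68)²) = √(0.715770 + 0.861971) = 1.2561 km
  → nearest: 3 (1.2561 km)

P→1; Q→3; R→3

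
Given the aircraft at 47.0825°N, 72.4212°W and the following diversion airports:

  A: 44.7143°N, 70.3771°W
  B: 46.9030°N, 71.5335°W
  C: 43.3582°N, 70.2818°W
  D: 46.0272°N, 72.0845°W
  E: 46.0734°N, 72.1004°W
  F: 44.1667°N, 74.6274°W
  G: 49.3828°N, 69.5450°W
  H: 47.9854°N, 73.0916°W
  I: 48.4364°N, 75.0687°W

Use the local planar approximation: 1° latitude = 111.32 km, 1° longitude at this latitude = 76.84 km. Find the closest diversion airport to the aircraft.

B

Distances from 47.0825°N, 72.4212°W:
A: 306.8718 km
B: 71.0774 km
C: 445.9918 km
D: 120.2912 km
E: 115.0058 km
F: 366.1900 km
G: 338.2539 km
H: 112.9428 km
I: 253.1812 km
Minimum: B at 71.0774 km.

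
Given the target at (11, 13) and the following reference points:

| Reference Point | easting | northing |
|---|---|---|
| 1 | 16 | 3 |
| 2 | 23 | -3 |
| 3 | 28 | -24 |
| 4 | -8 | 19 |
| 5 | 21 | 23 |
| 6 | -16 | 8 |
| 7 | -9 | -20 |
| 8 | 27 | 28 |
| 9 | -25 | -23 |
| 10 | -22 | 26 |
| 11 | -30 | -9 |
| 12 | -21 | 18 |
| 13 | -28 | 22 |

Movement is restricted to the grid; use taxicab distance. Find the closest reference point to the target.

1

Distances from (11, 13):
1: |5| + |-10| = 5 + 10 = 15
2: |12| + |-16| = 12 + 16 = 28
3: |17| + |-37| = 17 + 37 = 54
4: |-19| + |6| = 19 + 6 = 25
5: |10| + |10| = 10 + 10 = 20
6: |-27| + |-5| = 27 + 5 = 32
7: |-20| + |-33| = 20 + 33 = 53
8: |16| + |15| = 16 + 15 = 31
9: |-36| + |-36| = 36 + 36 = 72
10: |-33| + |13| = 33 + 13 = 46
11: |-41| + |-22| = 41 + 22 = 63
12: |-32| + |5| = 32 + 5 = 37
13: |-39| + |9| = 39 + 9 = 48
Minimum: 1 at 15.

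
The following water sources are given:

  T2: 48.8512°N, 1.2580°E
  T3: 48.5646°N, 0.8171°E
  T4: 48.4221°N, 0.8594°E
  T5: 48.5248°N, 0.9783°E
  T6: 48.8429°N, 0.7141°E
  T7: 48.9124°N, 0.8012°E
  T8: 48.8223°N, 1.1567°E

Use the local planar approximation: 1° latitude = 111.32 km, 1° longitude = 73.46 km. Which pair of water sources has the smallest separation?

Pairwise distances:
T2–T3: √((-0.2866·111.32)² + (-0.4409·73.46)²) = √(1017.885124 + 1049.015839) = 45.4632 km
T2–T4: √((-0.4291·111.32)² + (-0.3986·73.46)²) = √(2281.725649 + 857.386097) = 56.0278 km
T2–T5: √((-0.3264·111.32)² + (-0.2797·73.46)²) = √(1320.221179 + 422.169429) = 41.7420 km
T2–T6: √((-0.0083·111.32)² + (-0.5439·73.46)²) = √(0.853695 + 1596.393555) = 39.9656 km
T2–T7: √((0.0612·111.32)² + (-0.4568·73.46)²) = √(46.414026 + 1126.040571) = 34.2411 km
T2–T8: √((-0.0289·111.32)² + (-0.1013·73.46)²) = √(10.350041 + 55.375892) = 8.1072 km
T3–T4: √((-0.1425·111.32)² + (0.0423·73.46)²) = √(251.637942 + 9.655674) = 16.1646 km
T3–T5: √((-0.0398·111.32)² + (0.1612·73.46)²) = √(19.629649 + 140.227090) = 12.6434 km
T3–T6: √((0.2783·111.32)² + (-0.1030·73.46)²) = √(959.782458 + 57.250106) = 31.8909 km
T3–T7: √((0.3478·111.32)² + (-0.0159·73.46)²) = √(1499.013523 + 1.364257) = 38.7347 km
T3–T8: √((0.2577·111.32)² + (0.3396·73.46)²) = √(822.953378 + 622.353607) = 38.0172 km
T4–T5: √((0.1027·111.32)² + (0.1189·73.46)²) = √(130.703520 + 76.289639) = 14.3873 km
T4–T6: √((0.4208·111.32)² + (-0.1453·73.46)²) = √(2194.309370 + 113.928683) = 48.0441 km
T4–T7: √((0.4903·111.32)² + (-0.0582·73.46)²) = √(2978.997795 + 18.278806) = 54.7474 km
T4–T8: √((0.4002·111.32)² + (0.2973·73.46)²) = √(1984.726022 + 476.970662) = 49.6155 km
T5–T6: √((0.3181·111.32)² + (-0.2642·73.46)²) = √(1253.931272 + 376.675588) = 40.3808 km
T5–T7: √((0.3876·111.32)² + (-0.1771·73.46)²) = √(1861.718147 + 169.254011) = 45.0663 km
T5–T8: √((0.2975·111.32)² + (0.1784·73.46)²) = √(1096.782053 + 171.747945) = 35.6164 km
T6–T7: √((0.0695·111.32)² + (0.0871·73.46)²) = √(59.857146 + 40.939087) = 10.0397 km
T6–T8: √((-0.0206·111.32)² + (0.4426·73.46)²) = √(5.258730 + 1057.120919) = 32.5942 km
T7–T8: √((-0.0901·111.32)² + (0.3555·73.46)²) = √(100.599536 + 681.994792) = 27.9749 km
Closest pair: T2–T8 at 8.1072 km.

T2 and T8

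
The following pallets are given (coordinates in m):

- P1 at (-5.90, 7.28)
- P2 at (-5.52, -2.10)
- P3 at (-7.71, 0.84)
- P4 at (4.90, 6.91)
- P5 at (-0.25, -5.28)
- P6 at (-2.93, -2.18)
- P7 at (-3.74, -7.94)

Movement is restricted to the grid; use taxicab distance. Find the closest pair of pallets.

Pairwise distances:
P2–P6: |2.59| + |-0.08| = 2.59 + 0.08 = 2.67 m
P2–P3: |-2.19| + |2.94| = 2.19 + 2.94 = 5.13 m
P5–P6: |-2.68| + |3.10| = 2.68 + 3.10 = 5.78 m
P5–P7: |-3.49| + |-2.66| = 3.49 + 2.66 = 6.15 m
P6–P7: |-0.81| + |-5.76| = 0.81 + 5.76 = 6.57 m
P2–P7: |1.78| + |-5.84| = 1.78 + 5.84 = 7.62 m
P3–P6: |4.78| + |-3.02| = 4.78 + 3.02 = 7.80 m
P1–P3: |-1.81| + |-6.44| = 1.81 + 6.44 = 8.25 m
P2–P5: |5.27| + |-3.18| = 5.27 + 3.18 = 8.45 m
P1–P2: |0.38| + |-9.38| = 0.38 + 9.38 = 9.76 m
P1–P4: |10.80| + |-0.37| = 10.80 + 0.37 = 11.17 m
P1–P6: |2.97| + |-9.46| = 2.97 + 9.46 = 12.43 m
P3–P7: |3.97| + |-8.78| = 3.97 + 8.78 = 12.75 m
P3–P5: |7.46| + |-6.12| = 7.46 + 6.12 = 13.58 m
P4–P6: |-7.83| + |-9.09| = 7.83 + 9.09 = 16.92 m
P4–P5: |-5.15| + |-12.19| = 5.15 + 12.19 = 17.34 m
P1–P7: |2.16| + |-15.22| = 2.16 + 15.22 = 17.38 m
P1–P5: |5.65| + |-12.56| = 5.65 + 12.56 = 18.21 m
P3–P4: |12.61| + |6.07| = 12.61 + 6.07 = 18.68 m
P2–P4: |10.42| + |9.01| = 10.42 + 9.01 = 19.43 m
P4–P7: |-8.64| + |-14.85| = 8.64 + 14.85 = 23.49 m
Closest pair: P2–P6 at 2.67 m.

P2 and P6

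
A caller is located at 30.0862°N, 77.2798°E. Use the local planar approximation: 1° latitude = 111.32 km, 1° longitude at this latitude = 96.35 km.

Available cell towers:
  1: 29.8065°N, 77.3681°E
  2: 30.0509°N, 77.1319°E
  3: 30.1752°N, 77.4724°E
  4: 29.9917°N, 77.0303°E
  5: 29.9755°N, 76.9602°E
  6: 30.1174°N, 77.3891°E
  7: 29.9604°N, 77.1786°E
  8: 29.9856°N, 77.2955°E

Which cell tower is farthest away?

Distances from 30.0862°N, 77.2798°E:
1: √((-0.2797·111.32)² + (0.0883·96.35)²) = √(969.463200 + 72.381044) = 32.2776 km
2: √((-0.0353·111.32)² + (-0.1479·96.35)²) = √(15.441725 + 203.067203) = 14.7820 km
3: √((0.0890·111.32)² + (0.1926·96.35)²) = √(98.158160 + 344.362620) = 21.0362 km
4: √((-0.0945·111.32)² + (-0.2495·96.35)²) = √(110.664930 + 577.889146) = 26.2403 km
5: √((-0.1107·111.32)² + (-0.3196·96.35)²) = √(151.859385 + 948.237179) = 33.1677 km
6: √((0.0312·111.32)² + (0.1093·96.35)²) = √(12.063007 + 110.903119) = 11.0890 km
7: √((-0.1258·111.32)² + (-0.1012·96.35)²) = √(196.113584 + 95.074590) = 17.0642 km
8: √((-0.1006·111.32)² + (0.0157·96.35)²) = √(125.412942 + 2.288246) = 11.3005 km
Maximum: 5 at 33.1677 km.

5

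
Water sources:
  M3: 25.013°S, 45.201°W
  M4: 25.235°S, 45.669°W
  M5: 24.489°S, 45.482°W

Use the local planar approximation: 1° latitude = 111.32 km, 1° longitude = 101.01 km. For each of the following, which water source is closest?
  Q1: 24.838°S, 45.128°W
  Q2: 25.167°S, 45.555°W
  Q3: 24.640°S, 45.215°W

Q1 at 24.838°S, 45.128°W:
  M3: 20.830 km
  M4: 70.280 km
  M5: 52.801 km
  → nearest: M3 (20.830 km)
Q2 at 25.167°S, 45.555°W:
  M3: 39.655 km
  M4: 13.780 km
  M5: 75.834 km
  → nearest: M4 (13.780 km)
Q3 at 24.640°S, 45.215°W:
  M3: 41.546 km
  M4: 80.561 km
  M5: 31.779 km
  → nearest: M5 (31.779 km)

Q1→M3; Q2→M4; Q3→M5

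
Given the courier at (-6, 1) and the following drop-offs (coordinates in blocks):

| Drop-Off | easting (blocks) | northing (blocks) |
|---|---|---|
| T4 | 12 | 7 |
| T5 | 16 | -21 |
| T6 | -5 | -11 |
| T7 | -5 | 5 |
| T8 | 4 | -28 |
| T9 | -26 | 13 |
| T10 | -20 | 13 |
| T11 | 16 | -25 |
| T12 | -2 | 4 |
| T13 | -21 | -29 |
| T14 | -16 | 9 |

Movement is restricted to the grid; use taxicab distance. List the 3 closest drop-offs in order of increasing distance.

Distances from (-6, 1):
T4: |18| + |6| = 18 + 6 = 24 blocks
T5: |22| + |-22| = 22 + 22 = 44 blocks
T6: |1| + |-12| = 1 + 12 = 13 blocks
T7: |1| + |4| = 1 + 4 = 5 blocks
T8: |10| + |-29| = 10 + 29 = 39 blocks
T9: |-20| + |12| = 20 + 12 = 32 blocks
T10: |-14| + |12| = 14 + 12 = 26 blocks
T11: |22| + |-26| = 22 + 26 = 48 blocks
T12: |4| + |3| = 4 + 3 = 7 blocks
T13: |-15| + |-30| = 15 + 30 = 45 blocks
T14: |-10| + |8| = 10 + 8 = 18 blocks
Sorted: T7 (5 blocks) < T12 (7 blocks) < T6 (13 blocks) < T14 (18 blocks) < T4 (24 blocks) < …

T7, T12, T6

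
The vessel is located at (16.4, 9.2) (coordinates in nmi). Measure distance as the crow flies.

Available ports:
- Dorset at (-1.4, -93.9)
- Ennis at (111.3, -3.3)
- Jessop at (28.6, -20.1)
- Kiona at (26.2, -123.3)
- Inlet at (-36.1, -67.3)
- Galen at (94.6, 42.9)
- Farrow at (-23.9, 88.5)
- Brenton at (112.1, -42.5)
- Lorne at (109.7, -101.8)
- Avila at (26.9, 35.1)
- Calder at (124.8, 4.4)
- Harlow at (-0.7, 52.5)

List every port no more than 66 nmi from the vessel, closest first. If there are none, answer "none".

Distances from (16.4, 9.2):
Dorset: √((-17.8)² + (-103.1)²) = √(316.840 + 10629.610) = 104.6 nmi
Ennis: √((94.9)² + (-12.5)²) = √(9006.010 + 156.250) = 95.7 nmi
Jessop: √((12.2)² + (-29.3)²) = √(148.840 + 858.490) = 31.7 nmi
Kiona: √((9.8)² + (-132.5)²) = √(96.040 + 17556.250) = 132.9 nmi
Inlet: √((-52.5)² + (-76.5)²) = √(2756.250 + 5852.250) = 92.8 nmi
Galen: √((78.2)² + (33.7)²) = √(6115.240 + 1135.690) = 85.2 nmi
Farrow: √((-40.3)² + (79.3)²) = √(1624.090 + 6288.490) = 89.0 nmi
Brenton: √((95.7)² + (-51.7)²) = √(9158.490 + 2672.890) = 108.8 nmi
Lorne: √((93.3)² + (-111.0)²) = √(8704.890 + 12321.000) = 145.0 nmi
Avila: √((10.5)² + (25.9)²) = √(110.250 + 670.810) = 27.9 nmi
Calder: √((108.4)² + (-4.8)²) = √(11750.560 + 23.040) = 108.5 nmi
Harlow: √((-17.1)² + (43.3)²) = √(292.410 + 1874.890) = 46.6 nmi
Threshold 66 nmi: Avila (27.9 nmi), Jessop (31.7 nmi), Harlow (46.6 nmi) are within range.

Avila, Jessop, Harlow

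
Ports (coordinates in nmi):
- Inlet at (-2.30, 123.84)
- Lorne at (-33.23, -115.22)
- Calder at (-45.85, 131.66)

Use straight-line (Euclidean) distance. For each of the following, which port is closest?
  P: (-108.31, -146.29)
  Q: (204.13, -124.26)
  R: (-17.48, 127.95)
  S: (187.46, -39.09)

P at (-108.31, -146.29):
  Inlet: √((106.01)² + (270.13)²) = √(11238.1201 + 72970.2169) = 290.19 nmi
  Lorne: √((75.08)² + (31.07)²) = √(5637.0064 + 965.3449) = 81.25 nmi
  Calder: √((62.46)² + (277.95)²) = √(3901.2516 + 77256.2025) = 284.88 nmi
  → nearest: Lorne (81.25 nmi)
Q at (204.13, -124.26):
  Inlet: √((-206.43)² + (248.10)²) = √(42613.3449 + 61553.6100) = 322.75 nmi
  Lorne: √((-237.36)² + (9.04)²) = √(56339.7696 + 81.7216) = 237.53 nmi
  Calder: √((-249.98)² + (255.92)²) = √(62490.0004 + 65495.0464) = 357.75 nmi
  → nearest: Lorne (237.53 nmi)
R at (-17.48, 127.95):
  Inlet: √((15.18)² + (-4.11)²) = √(230.4324 + 16.8921) = 15.73 nmi
  Lorne: √((-15.75)² + (-243.17)²) = √(248.0625 + 59131.6489) = 243.68 nmi
  Calder: √((-28.37)² + (3.71)²) = √(804.8569 + 13.7641) = 28.61 nmi
  → nearest: Inlet (15.73 nmi)
S at (187.46, -39.09):
  Inlet: √((-189.76)² + (162.93)²) = √(36008.8576 + 26546.1849) = 250.11 nmi
  Lorne: √((-220.69)² + (-76.13)²) = √(48704.0761 + 5795.7769) = 233.45 nmi
  Calder: √((-233.31)² + (170.75)²) = √(54433.5561 + 29155.5625) = 289.12 nmi
  → nearest: Lorne (233.45 nmi)

P→Lorne; Q→Lorne; R→Inlet; S→Lorne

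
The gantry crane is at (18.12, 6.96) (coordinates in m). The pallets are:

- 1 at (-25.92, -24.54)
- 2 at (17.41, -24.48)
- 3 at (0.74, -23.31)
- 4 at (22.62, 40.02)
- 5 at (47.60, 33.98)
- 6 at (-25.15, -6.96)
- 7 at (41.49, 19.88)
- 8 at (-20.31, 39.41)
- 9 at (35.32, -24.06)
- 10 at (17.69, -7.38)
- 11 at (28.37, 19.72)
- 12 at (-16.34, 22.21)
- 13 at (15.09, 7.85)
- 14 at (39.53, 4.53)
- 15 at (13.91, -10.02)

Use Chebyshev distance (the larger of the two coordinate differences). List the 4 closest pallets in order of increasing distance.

13, 11, 10, 15

Distances from (18.12, 6.96):
1: max(|-44.04|, |-31.50|) = 44.04 m
2: max(|-0.71|, |-31.44|) = 31.44 m
3: max(|-17.38|, |-30.27|) = 30.27 m
4: max(|4.50|, |33.06|) = 33.06 m
5: max(|29.48|, |27.02|) = 29.48 m
6: max(|-43.27|, |-13.92|) = 43.27 m
7: max(|23.37|, |12.92|) = 23.37 m
8: max(|-38.43|, |32.45|) = 38.43 m
9: max(|17.20|, |-31.02|) = 31.02 m
10: max(|-0.43|, |-14.34|) = 14.34 m
11: max(|10.25|, |12.76|) = 12.76 m
12: max(|-34.46|, |15.25|) = 34.46 m
13: max(|-3.03|, |0.89|) = 3.03 m
14: max(|21.41|, |-2.43|) = 21.41 m
15: max(|-4.21|, |-16.98|) = 16.98 m
Sorted: 13 (3.03 m) < 11 (12.76 m) < 10 (14.34 m) < 15 (16.98 m) < 14 (21.41 m) < 7 (23.37 m) < …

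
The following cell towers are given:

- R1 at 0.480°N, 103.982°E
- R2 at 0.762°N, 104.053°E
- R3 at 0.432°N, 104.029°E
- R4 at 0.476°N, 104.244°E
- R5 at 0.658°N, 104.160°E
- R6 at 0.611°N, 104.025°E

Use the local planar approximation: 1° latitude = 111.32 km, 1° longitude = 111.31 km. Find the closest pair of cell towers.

R1 and R3

Pairwise distances:
R1–R2: 32.372 km
R1–R3: 7.478 km
R1–R4: 29.167 km
R1–R5: 28.021 km
R1–R6: 15.348 km
R2–R3: 36.833 km
R2–R4: 38.283 km
R2–R5: 16.610 km
R2–R6: 17.096 km
R3–R4: 24.428 km
R3–R5: 29.079 km
R3–R6: 19.931 km
R4–R5: 22.314 km
R4–R6: 28.637 km
R5–R6: 15.912 km
Closest pair: R1–R3 at 7.478 km.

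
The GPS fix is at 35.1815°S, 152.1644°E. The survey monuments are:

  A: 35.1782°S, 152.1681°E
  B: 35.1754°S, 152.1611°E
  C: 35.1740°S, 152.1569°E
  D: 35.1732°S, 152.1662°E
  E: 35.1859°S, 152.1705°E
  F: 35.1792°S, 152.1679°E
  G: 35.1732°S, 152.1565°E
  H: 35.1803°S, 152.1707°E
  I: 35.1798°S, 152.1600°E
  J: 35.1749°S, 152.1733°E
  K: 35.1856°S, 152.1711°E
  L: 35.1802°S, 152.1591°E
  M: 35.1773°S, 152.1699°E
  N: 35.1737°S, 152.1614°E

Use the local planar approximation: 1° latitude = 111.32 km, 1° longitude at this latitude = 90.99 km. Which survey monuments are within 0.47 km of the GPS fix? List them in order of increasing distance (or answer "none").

Distances from 35.1815°S, 152.1644°E:
A: √((0.0033·111.32)² + (0.0037·90.99)²) = √(0.134950 + 0.113342) = 0.4983 km
B: √((0.0061·111.32)² + (-0.0033·90.99)²) = √(0.461112 + 0.090160) = 0.7425 km
C: √((0.0075·111.32)² + (-0.0075·90.99)²) = √(0.697058 + 0.465704) = 1.0783 km
D: √((0.0083·111.32)² + (0.0018·90.99)²) = √(0.853695 + 0.026825) = 0.9384 km
E: √((-0.0044·111.32)² + (0.0061·90.99)²) = √(0.239912 + 0.308068) = 0.7403 km
F: √((0.0023·111.32)² + (0.0035·90.99)²) = √(0.065554 + 0.101420) = 0.4086 km
G: √((0.0083·111.32)² + (-0.0079·90.99)²) = √(0.853695 + 0.516704) = 1.1706 km
H: √((0.0012·111.32)² + (0.0063·90.99)²) = √(0.017845 + 0.328601) = 0.5886 km
I: √((0.0017·111.32)² + (-0.0044·90.99)²) = √(0.035813 + 0.160285) = 0.4428 km
J: √((0.0066·111.32)² + (0.0089·90.99)²) = √(0.539802 + 0.655794) = 1.0934 km
K: √((-0.0041·111.32)² + (0.0067·90.99)²) = √(0.208312 + 0.371652) = 0.7616 km
L: √((0.0013·111.32)² + (-0.0053·90.99)²) = √(0.020943 + 0.232562) = 0.5035 km
M: √((0.0042·111.32)² + (0.0055·90.99)²) = √(0.218597 + 0.250445) = 0.6849 km
N: √((0.0078·111.32)² + (-0.0030·90.99)²) = √(0.753938 + 0.074513) = 0.9102 km
Threshold 0.47 km: F (0.4086 km), I (0.4428 km) are within range.

F, I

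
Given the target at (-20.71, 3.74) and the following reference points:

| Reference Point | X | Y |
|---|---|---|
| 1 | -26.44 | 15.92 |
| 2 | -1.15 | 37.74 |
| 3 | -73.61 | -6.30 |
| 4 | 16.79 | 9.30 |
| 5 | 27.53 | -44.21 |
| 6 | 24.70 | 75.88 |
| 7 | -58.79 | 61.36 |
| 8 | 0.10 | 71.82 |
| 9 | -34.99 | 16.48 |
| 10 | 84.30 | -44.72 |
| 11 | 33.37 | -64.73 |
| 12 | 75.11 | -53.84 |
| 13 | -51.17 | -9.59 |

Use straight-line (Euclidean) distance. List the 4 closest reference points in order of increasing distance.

1, 9, 13, 4

Distances from (-20.71, 3.74):
1: 13.46
2: 39.22
3: 53.84
4: 37.91
5: 68.02
6: 85.24
7: 69.07
8: 71.19
9: 19.14
10: 115.65
11: 87.25
12: 111.79
13: 33.25
Sorted: 1 (13.46) < 9 (19.14) < 13 (33.25) < 4 (37.91) < 2 (39.22) < 3 (53.84) < …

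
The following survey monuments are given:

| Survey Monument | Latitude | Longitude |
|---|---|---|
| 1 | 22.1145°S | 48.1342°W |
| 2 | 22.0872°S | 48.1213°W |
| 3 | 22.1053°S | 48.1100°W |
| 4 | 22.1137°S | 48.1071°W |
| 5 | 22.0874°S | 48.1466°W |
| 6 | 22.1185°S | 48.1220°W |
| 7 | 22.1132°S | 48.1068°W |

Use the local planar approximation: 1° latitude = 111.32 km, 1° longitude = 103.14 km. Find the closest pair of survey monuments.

Pairwise distances:
1–2: √((0.0273·111.32)² + (0.0129·103.14)²) = √(9.235740 + 1.770246) = 3.3175 km
1–3: √((0.0092·111.32)² + (0.0242·103.14)²) = √(1.048871 + 6.229956) = 2.6979 km
1–4: √((0.0008·111.32)² + (0.0271·103.14)²) = √(0.007931 + 7.812550) = 2.7965 km
1–5: √((0.0271·111.32)² + (-0.0124·103.14)²) = √(9.100913 + 1.635677) = 3.2767 km
1–6: √((-0.0040·111.32)² + (0.0122·103.14)²) = √(0.198274 + 1.583339) = 1.3348 km
1–7: √((0.0013·111.32)² + (0.0274·103.14)²) = √(0.020943 + 7.986479) = 2.8297 km
2–3: √((-0.0181·111.32)² + (0.0113·103.14)²) = √(4.059790 + 1.358348) = 2.3277 km
2–4: √((-0.0265·111.32)² + (0.0142·103.14)²) = √(8.702382 + 2.145018) = 3.2935 km
2–5: √((-0.0002·111.32)² + (-0.0253·103.14)²) = √(0.000496 + 6.809188) = 2.6095 km
2–6: √((-0.0313·111.32)² + (-0.0007·103.14)²) = √(12.140458 + 0.005213) = 3.4851 km
2–7: √((-0.0260·111.32)² + (0.0145·103.14)²) = √(8.377088 + 2.236610) = 3.2579 km
3–4: √((-0.0084·111.32)² + (0.0029·103.14)²) = √(0.874390 + 0.089464) = 0.9818 km
3–5: √((0.0179·111.32)² + (-0.0366·103.14)²) = √(3.970566 + 14.250051) = 4.2686 km
3–6: √((-0.0132·111.32)² + (-0.0120·103.14)²) = √(2.159207 + 1.531852) = 1.9212 km
3–7: √((-0.0079·111.32)² + (0.0032·103.14)²) = √(0.773394 + 0.108932) = 0.9393 km
4–5: √((0.0263·111.32)² + (-0.0395·103.14)²) = √(8.571521 + 16.597720) = 5.0169 km
4–6: √((-0.0048·111.32)² + (-0.0149·103.14)²) = √(0.285515 + 2.361711) = 1.6270 km
4–7: √((0.0005·111.32)² + (0.0003·103.14)²) = √(0.003098 + 0.000957) = 0.0637 km
5–6: √((-0.0311·111.32)² + (0.0246·103.14)²) = √(11.985804 + 6.437607) = 4.2923 km
5–7: √((-0.0258·111.32)² + (0.0398·103.14)²) = √(8.248706 + 16.850795) = 5.0099 km
6–7: √((0.0053·111.32)² + (0.0152·103.14)²) = √(0.348095 + 2.457771) = 1.6751 km
Closest pair: 4–7 at 0.0637 km.

4 and 7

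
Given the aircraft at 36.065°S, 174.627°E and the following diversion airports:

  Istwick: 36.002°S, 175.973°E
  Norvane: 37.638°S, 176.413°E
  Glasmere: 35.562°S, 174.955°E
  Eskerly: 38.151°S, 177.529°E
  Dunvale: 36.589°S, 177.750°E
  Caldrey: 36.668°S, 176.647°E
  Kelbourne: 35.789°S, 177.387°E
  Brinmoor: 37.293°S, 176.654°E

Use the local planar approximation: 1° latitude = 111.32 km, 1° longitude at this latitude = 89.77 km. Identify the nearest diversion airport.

Glasmere

Distances from 36.065°S, 174.627°E:
Istwick: √((0.063·111.32)² + (1.346·89.77)²) = √(49.18441 + 14599.99040) = 121.034 km
Norvane: √((-1.573·111.32)² + (1.786·89.77)²) = √(30662.23731 + 25705.45879) = 237.419 km
Glasmere: √((0.503·111.32)² + (0.328·89.77)²) = √(3135.32356 + 866.98211) = 63.264 km
Eskerly: √((-2.086·111.32)² + (2.902·89.77)²) = √(53923.11887 + 67866.78350) = 348.984 km
Dunvale: √((-0.524·111.32)² + (3.123·89.77)²) = √(3402.58489 + 78597.08130) = 286.356 km
Caldrey: √((-0.603·111.32)² + (2.020·89.77)²) = √(4505.89451 + 32882.52729) = 193.361 km
Kelbourne: √((0.276·111.32)² + (2.760·89.77)²) = √(943.98384 + 61387.59433) = 249.663 km
Brinmoor: √((-1.228·111.32)² + (2.027·89.77)²) = √(18687.15246 + 33110.82087) = 227.592 km
Minimum: Glasmere at 63.264 km.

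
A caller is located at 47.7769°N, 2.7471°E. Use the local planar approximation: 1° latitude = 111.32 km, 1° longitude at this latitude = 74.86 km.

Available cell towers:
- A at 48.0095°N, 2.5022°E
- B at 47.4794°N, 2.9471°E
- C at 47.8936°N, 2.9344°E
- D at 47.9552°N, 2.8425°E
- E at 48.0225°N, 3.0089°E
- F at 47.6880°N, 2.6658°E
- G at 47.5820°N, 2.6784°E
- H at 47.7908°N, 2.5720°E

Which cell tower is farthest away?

B

Distances from 47.7769°N, 2.7471°E:
A: 31.7263 km
B: 36.3448 km
C: 19.1145 km
D: 21.0941 km
E: 33.6390 km
F: 11.6180 km
G: 22.2975 km
H: 13.1990 km
Maximum: B at 36.3448 km.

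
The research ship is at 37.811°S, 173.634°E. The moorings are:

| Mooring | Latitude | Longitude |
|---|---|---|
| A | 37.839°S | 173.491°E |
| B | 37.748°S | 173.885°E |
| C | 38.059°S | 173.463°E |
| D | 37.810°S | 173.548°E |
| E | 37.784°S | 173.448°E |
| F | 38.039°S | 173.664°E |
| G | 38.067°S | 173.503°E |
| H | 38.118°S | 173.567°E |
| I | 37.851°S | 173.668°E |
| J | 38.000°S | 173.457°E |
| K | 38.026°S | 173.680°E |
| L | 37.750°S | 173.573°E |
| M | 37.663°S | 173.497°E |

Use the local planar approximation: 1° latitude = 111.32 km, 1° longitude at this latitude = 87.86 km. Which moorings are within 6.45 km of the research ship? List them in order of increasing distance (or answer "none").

Distances from 37.811°S, 173.634°E:
A: 12.945 km
B: 23.141 km
C: 31.431 km
D: 7.557 km
E: 16.616 km
F: 25.517 km
G: 30.734 km
H: 34.679 km
I: 5.362 km
J: 26.163 km
K: 24.273 km
L: 8.651 km
M: 20.404 km
Threshold 6.45 km: I (5.362 km) is within range.

I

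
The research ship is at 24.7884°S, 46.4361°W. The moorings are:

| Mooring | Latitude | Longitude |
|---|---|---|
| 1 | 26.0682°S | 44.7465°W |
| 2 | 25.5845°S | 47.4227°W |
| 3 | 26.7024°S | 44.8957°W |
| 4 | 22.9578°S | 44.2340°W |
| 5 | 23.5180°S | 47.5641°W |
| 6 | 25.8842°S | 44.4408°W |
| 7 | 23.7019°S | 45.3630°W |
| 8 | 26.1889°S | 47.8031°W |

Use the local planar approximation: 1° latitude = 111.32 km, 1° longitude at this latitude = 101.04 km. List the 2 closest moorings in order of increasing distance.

Distances from 24.7884°S, 46.4361°W:
1: √((-1.2798·111.32)² + (1.6896·101.04)²) = √(20296.941827 + 29144.356913) = 222.3540 km
2: √((-0.7961·111.32)² + (-0.9866·101.04)²) = √(7853.832652 + 9937.311356) = 133.3834 km
3: √((-1.9140·111.32)² + (1.5404·101.04)²) = √(45397.324900 + 24224.437145) = 263.8594 km
4: √((1.8306·111.32)² + (2.2021·101.04)²) = √(41527.263289 + 49506.331880) = 301.7177 km
5: √((1.2704·111.32)² + (-1.1280·101.04)²) = √(19999.878876 + 12989.872083) = 181.6308 km
6: √((-1.0958·111.32)² + (1.9953·101.04)²) = √(14880.207506 + 40644.621185) = 235.6371 km
7: √((1.0865·111.32)² + (1.0731·101.04)²) = √(14628.704143 + 11756.202680) = 162.4343 km
8: √((-1.4005·111.32)² + (-1.3670·101.04)²) = √(24305.951201 + 19077.598486) = 208.2872 km
Sorted: 2 (133.3834 km) < 7 (162.4343 km) < 5 (181.6308 km) < 8 (208.2872 km) < …

2, 7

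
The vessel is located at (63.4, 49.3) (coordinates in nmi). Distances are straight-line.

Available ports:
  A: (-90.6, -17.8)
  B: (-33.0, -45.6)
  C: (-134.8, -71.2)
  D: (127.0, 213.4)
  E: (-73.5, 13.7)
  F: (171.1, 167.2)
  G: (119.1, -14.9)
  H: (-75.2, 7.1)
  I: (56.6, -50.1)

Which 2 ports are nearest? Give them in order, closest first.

G, I

Distances from (63.4, 49.3):
A: √((-154.0)² + (-67.1)²) = √(23716.000 + 4502.410) = 168.0 nmi
B: √((-96.4)² + (-94.9)²) = √(9292.960 + 9006.010) = 135.3 nmi
C: √((-198.2)² + (-120.5)²) = √(39283.240 + 14520.250) = 232.0 nmi
D: √((63.6)² + (164.1)²) = √(4044.960 + 26928.810) = 176.0 nmi
E: √((-136.9)² + (-35.6)²) = √(18741.610 + 1267.360) = 141.5 nmi
F: √((107.7)² + (117.9)²) = √(11599.290 + 13900.410) = 159.7 nmi
G: √((55.7)² + (-64.2)²) = √(3102.490 + 4121.640) = 85.0 nmi
H: √((-138.6)² + (-42.2)²) = √(19209.960 + 1780.840) = 144.9 nmi
I: √((-6.8)² + (-99.4)²) = √(46.240 + 9880.360) = 99.6 nmi
Sorted: G (85.0 nmi) < I (99.6 nmi) < B (135.3 nmi) < E (141.5 nmi) < …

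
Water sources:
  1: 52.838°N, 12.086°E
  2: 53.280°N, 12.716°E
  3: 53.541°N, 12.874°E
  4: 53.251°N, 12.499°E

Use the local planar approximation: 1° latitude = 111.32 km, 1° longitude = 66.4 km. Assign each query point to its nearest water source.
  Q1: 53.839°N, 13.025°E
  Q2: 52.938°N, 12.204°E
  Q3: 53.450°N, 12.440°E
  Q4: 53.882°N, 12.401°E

Q1 at 53.839°N, 13.025°E:
  1: 127.689 km
  2: 65.523 km
  3: 34.655 km
  4: 74.191 km
  → nearest: 3 (34.655 km)
Q2 at 52.938°N, 12.204°E:
  1: 13.613 km
  2: 51.041 km
  3: 80.530 km
  4: 39.972 km
  → nearest: 1 (13.613 km)
Q3 at 53.450°N, 12.440°E:
  1: 72.069 km
  2: 26.344 km
  3: 30.546 km
  4: 22.496 km
  → nearest: 4 (22.496 km)
Q4 at 53.882°N, 12.401°E:
  1: 118.085 km
  2: 70.203 km
  3: 49.268 km
  4: 70.544 km
  → nearest: 3 (49.268 km)

Q1→3; Q2→1; Q3→4; Q4→3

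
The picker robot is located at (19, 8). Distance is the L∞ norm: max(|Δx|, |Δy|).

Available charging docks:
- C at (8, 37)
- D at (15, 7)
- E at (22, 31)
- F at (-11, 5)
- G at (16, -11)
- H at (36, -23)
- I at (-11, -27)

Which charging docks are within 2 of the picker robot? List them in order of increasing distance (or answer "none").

Distances from (19, 8):
C: 29
D: 4
E: 23
F: 30
G: 19
H: 31
I: 35
Threshold 2: none within range.

none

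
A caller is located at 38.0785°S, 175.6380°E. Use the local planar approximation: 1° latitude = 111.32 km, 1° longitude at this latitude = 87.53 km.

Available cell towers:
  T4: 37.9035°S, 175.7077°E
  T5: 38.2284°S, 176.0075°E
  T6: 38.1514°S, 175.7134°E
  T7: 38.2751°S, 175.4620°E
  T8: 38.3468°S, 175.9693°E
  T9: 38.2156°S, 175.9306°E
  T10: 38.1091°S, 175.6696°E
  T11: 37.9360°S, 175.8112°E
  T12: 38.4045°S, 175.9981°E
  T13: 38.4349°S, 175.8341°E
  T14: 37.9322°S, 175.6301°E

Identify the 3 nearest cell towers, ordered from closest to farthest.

T10, T6, T14

Distances from 38.0785°S, 175.6380°E:
T4: √((0.1750·111.32)² + (0.0697·87.53)²) = √(379.509361 + 37.220261) = 20.4140 km
T5: √((-0.1499·111.32)² + (0.3695·87.53)²) = √(278.451564 + 1046.026633) = 36.3934 km
T6: √((-0.0729·111.32)² + (0.0754·87.53)²) = √(65.856925 + 43.556858) = 10.4601 km
T7: √((-0.1966·111.32)² + (-0.1760·87.53)²) = √(478.975636 + 237.322652) = 26.7637 km
T8: √((-0.2683·111.32)² + (0.3313·87.53)²) = √(892.047008 + 840.923964) = 41.6290 km
T9: √((-0.1371·111.32)² + (0.2926·87.53)²) = √(232.927789 + 655.937561) = 29.8138 km
T10: √((-0.0306·111.32)² + (0.0316·87.53)²) = √(11.603506 + 7.650468) = 4.3879 km
T11: √((0.1425·111.32)² + (0.1732·87.53)²) = √(251.637942 + 229.831543) = 21.9424 km
T12: √((-0.3260·111.32)² + (0.3601·87.53)²) = √(1316.987326 + 993.482221) = 48.0673 km
T13: √((-0.3564·111.32)² + (0.1961·87.53)²) = √(1574.061824 + 294.624626) = 43.2283 km
T14: √((0.1463·111.32)² + (-0.0079·87.53)²) = √(265.237574 + 0.478154) = 16.3008 km
Sorted: T10 (4.3879 km) < T6 (10.4601 km) < T14 (16.3008 km) < T4 (20.4140 km) < T11 (21.9424 km) < …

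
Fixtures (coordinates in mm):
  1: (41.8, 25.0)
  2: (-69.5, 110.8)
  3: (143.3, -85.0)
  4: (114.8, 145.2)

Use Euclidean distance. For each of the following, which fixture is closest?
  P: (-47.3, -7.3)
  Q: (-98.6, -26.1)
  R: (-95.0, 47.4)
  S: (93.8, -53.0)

P at (-47.3, -7.3):
  1: 94.8 mm
  2: 120.2 mm
  3: 205.8 mm
  4: 222.6 mm
  → nearest: 1 (94.8 mm)
Q at (-98.6, -26.1):
  1: 149.4 mm
  2: 140.0 mm
  3: 249.0 mm
  4: 273.6 mm
  → nearest: 2 (140.0 mm)
R at (-95.0, 47.4):
  1: 138.6 mm
  2: 68.3 mm
  3: 272.6 mm
  4: 231.5 mm
  → nearest: 2 (68.3 mm)
S at (93.8, -53.0):
  1: 93.7 mm
  2: 231.3 mm
  3: 58.9 mm
  4: 199.3 mm
  → nearest: 3 (58.9 mm)

P→1; Q→2; R→2; S→3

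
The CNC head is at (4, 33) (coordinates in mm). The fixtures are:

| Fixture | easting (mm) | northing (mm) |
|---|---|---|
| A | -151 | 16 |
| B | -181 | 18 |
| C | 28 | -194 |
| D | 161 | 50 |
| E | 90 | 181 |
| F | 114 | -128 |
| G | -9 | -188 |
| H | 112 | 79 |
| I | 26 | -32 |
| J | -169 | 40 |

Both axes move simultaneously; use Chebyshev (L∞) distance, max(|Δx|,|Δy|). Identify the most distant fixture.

Distances from (4, 33):
A: 155 mm
B: 185 mm
C: 227 mm
D: 157 mm
E: 148 mm
F: 161 mm
G: 221 mm
H: 108 mm
I: 65 mm
J: 173 mm
Maximum: C at 227 mm.

C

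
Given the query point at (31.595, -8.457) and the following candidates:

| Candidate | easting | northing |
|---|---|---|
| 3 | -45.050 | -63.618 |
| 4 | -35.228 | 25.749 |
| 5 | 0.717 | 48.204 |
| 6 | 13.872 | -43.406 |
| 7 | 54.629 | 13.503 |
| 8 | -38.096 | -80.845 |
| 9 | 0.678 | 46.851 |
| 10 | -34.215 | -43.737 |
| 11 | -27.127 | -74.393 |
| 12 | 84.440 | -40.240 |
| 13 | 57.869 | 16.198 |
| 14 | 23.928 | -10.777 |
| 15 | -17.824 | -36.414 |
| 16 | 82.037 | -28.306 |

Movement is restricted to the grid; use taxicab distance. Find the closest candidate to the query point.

14

Distances from (31.595, -8.457):
3: |-76.645| + |-55.161| = 76.645 + 55.161 = 131.806
4: |-66.823| + |34.206| = 66.823 + 34.206 = 101.029
5: |-30.878| + |56.661| = 30.878 + 56.661 = 87.539
6: |-17.723| + |-34.949| = 17.723 + 34.949 = 52.672
7: |23.034| + |21.960| = 23.034 + 21.960 = 44.994
8: |-69.691| + |-72.388| = 69.691 + 72.388 = 142.079
9: |-30.917| + |55.308| = 30.917 + 55.308 = 86.225
10: |-65.810| + |-35.280| = 65.810 + 35.280 = 101.090
11: |-58.722| + |-65.936| = 58.722 + 65.936 = 124.658
12: |52.845| + |-31.783| = 52.845 + 31.783 = 84.628
13: |26.274| + |24.655| = 26.274 + 24.655 = 50.929
14: |-7.667| + |-2.320| = 7.667 + 2.320 = 9.987
15: |-49.419| + |-27.957| = 49.419 + 27.957 = 77.376
16: |50.442| + |-19.849| = 50.442 + 19.849 = 70.291
Minimum: 14 at 9.987.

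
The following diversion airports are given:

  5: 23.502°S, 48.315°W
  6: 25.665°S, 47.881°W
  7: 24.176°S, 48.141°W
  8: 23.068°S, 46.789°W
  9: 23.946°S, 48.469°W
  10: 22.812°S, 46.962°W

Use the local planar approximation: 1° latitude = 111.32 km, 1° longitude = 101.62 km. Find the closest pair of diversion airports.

8 and 10

Pairwise distances:
5–6: 244.791 km
5–7: 77.085 km
5–8: 162.424 km
5–9: 51.844 km
5–10: 157.493 km
6–7: 167.848 km
6–8: 309.664 km
6–9: 200.471 km
6–10: 331.042 km
7–8: 184.633 km
7–9: 42.030 km
7–10: 193.417 km
8–9: 196.720 km
8–10: 33.484 km
9–10: 198.464 km
Closest pair: 8–10 at 33.484 km.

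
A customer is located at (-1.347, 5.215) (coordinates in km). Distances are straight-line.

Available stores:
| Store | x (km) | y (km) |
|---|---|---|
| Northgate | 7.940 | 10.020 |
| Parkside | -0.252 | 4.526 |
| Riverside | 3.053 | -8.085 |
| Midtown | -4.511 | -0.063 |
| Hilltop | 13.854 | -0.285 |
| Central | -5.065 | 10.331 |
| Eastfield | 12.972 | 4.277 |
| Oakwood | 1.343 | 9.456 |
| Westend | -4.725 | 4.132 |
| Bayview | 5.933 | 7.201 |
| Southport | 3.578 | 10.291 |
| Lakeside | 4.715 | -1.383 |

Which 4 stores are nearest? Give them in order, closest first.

Parkside, Westend, Oakwood, Midtown

Distances from (-1.347, 5.215):
Northgate: √((9.287)² + (4.805)²) = √(86.24837 + 23.08802) = 10.456 km
Parkside: √((1.095)² + (-0.689)²) = √(1.19903 + 0.47472) = 1.294 km
Riverside: √((4.400)² + (-13.300)²) = √(19.36000 + 176.89000) = 14.009 km
Midtown: √((-3.164)² + (-5.278)²) = √(10.01090 + 27.85728) = 6.154 km
Hilltop: √((15.201)² + (-5.500)²) = √(231.07040 + 30.25000) = 16.165 km
Central: √((-3.718)² + (5.116)²) = √(13.82352 + 26.17346) = 6.324 km
Eastfield: √((14.319)² + (-0.938)²) = √(205.03376 + 0.87984) = 14.350 km
Oakwood: √((2.690)² + (4.241)²) = √(7.23610 + 17.98608) = 5.022 km
Westend: √((-3.378)² + (-1.083)²) = √(11.41088 + 1.17289) = 3.547 km
Bayview: √((7.280)² + (1.986)²) = √(52.99840 + 3.94420) = 7.546 km
Southport: √((4.925)² + (5.076)²) = √(24.25562 + 25.76578) = 7.073 km
Lakeside: √((6.062)² + (-6.598)²) = √(36.74784 + 43.53360) = 8.960 km
Sorted: Parkside (1.294 km) < Westend (3.547 km) < Oakwood (5.022 km) < Midtown (6.154 km) < Central (6.324 km) < Southport (7.073 km) < …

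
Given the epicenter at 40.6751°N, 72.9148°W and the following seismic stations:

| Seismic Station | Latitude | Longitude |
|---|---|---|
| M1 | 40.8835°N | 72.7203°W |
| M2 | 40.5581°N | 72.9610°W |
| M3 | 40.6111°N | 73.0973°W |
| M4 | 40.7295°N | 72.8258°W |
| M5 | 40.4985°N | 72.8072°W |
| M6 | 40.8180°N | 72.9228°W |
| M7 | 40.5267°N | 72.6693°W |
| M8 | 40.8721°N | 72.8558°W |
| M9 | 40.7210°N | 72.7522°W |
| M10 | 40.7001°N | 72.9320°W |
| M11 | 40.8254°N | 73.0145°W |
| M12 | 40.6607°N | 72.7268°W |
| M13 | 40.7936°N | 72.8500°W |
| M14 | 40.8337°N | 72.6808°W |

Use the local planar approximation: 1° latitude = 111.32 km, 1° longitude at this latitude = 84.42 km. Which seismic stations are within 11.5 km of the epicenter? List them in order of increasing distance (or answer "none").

Distances from 40.6751°N, 72.9148°W:
M1: √((0.2084·111.32)² + (0.1945·84.42)²) = √(538.197684 + 269.606220) = 28.4219 km
M2: √((-0.1170·111.32)² + (-0.0462·84.42)²) = √(169.636037 + 15.211591) = 13.5959 km
M3: √((-0.0640·111.32)² + (-0.1825·84.42)²) = √(50.758215 + 237.364864) = 16.9742 km
M4: √((0.0544·111.32)² + (0.0890·84.42)²) = √(36.672811 + 56.450879) = 9.6501 km
M5: √((-0.1766·111.32)² + (0.1076·84.42)²) = √(386.480685 + 82.511644) = 21.6562 km
M6: √((0.1429·111.32)² + (-0.0080·84.42)²) = √(253.052629 + 0.456111) = 15.9220 km
M7: √((-0.1484·111.32)² + (0.2455·84.42)²) = √(272.906700 + 429.530185) = 26.5035 km
M8: √((0.1970·111.32)² + (0.0590·84.42)²) = √(480.926654 + 24.808169) = 22.4885 km
M9: √((0.0459·111.32)² + (0.1626·84.42)²) = √(26.107890 + 188.422073) = 14.6468 km
M10: √((0.0250·111.32)² + (-0.0172·84.42)²) = √(7.745089 + 2.108374) = 3.1390 km
M11: √((0.1503·111.32)² + (-0.0997·84.42)²) = √(279.939612 + 70.840401) = 18.7291 km
M12: √((-0.0144·111.32)² + (0.1880·84.42)²) = √(2.569635 + 251.887371) = 15.9517 km
M13: √((0.1185·111.32)² + (0.0648·84.42)²) = √(174.013562 + 29.925451) = 14.2807 km
M14: √((0.1586·111.32)² + (0.2340·84.42)²) = √(311.711454 + 390.231578) = 26.4942 km
Threshold 11.5 km: M10 (3.1390 km), M4 (9.6501 km) are within range.

M10, M4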